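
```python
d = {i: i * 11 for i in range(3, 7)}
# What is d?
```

{3: 33, 4: 44, 5: 55, 6: 66}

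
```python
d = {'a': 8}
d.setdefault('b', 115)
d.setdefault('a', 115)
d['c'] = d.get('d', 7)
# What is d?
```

After line 1: d = {'a': 8}
After line 2 (setdefault adds 'b'=115): d = {'a': 8, 'b': 115}
After line 3 (setdefault 'a' no-op, already exists): d = {'a': 8, 'b': 115}
After line 4 (get('d', 7) returns default since 'd' not in d): d = {'a': 8, 'b': 115, 'c': 7}

{'a': 8, 'b': 115, 'c': 7}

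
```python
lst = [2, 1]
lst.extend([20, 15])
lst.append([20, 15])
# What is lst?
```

After line 1: lst = [2, 1]
After line 2 (extend unpacks [20, 15]): lst = [2, 1, 20, 15]
After line 3 (append adds [20, 15] as single element): lst = [2, 1, 20, 15, [20, 15]]

[2, 1, 20, 15, [20, 15]]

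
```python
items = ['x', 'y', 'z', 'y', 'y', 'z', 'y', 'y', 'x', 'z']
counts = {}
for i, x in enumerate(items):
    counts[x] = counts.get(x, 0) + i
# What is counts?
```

Initial: counts = {}, items = ['x', 'y', 'z', 'y', 'y', 'z', 'y', 'y', 'x', 'z']
i=0, x='x': counts = {'x': 0}
i=1, x='y': counts = {'x': 0, 'y': 1}
i=2, x='z': counts = {'x': 0, 'y': 1, 'z': 2}
i=3, x='y': counts = {'x': 0, 'y': 4, 'z': 2}
i=4, x='y': counts = {'x': 0, 'y': 8, 'z': 2}
i=5, x='z': counts = {'x': 0, 'y': 8, 'z': 7}
i=6, x='y': counts = {'x': 0, 'y': 14, 'z': 7}
i=7, x='y': counts = {'x': 0, 'y': 21, 'z': 7}
i=8, x='x': counts = {'x': 8, 'y': 21, 'z': 7}
i=9, x='z': counts = {'x': 8, 'y': 21, 'z': 16}

{'x': 8, 'y': 21, 'z': 16}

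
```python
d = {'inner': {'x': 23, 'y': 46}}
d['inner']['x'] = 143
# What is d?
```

After line 1: d = {'inner': {'x': 23, 'y': 46}}
After line 2 (inner x overwritten): d = {'inner': {'x': 143, 'y': 46}}

{'inner': {'x': 143, 'y': 46}}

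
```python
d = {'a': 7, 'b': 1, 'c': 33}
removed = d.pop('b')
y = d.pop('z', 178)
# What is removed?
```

After line 1: d = {'a': 7, 'b': 1, 'c': 33}
After line 2 (pop 'b' returns 1): d = {'a': 7, 'c': 33}, removed = 1
After line 3 (pop 'z' missing, returns default 178): d = {'a': 7, 'c': 33}, y = 178

1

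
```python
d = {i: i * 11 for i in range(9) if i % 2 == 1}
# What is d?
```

{1: 11, 3: 33, 5: 55, 7: 77}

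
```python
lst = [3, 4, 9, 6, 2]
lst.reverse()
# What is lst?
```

[2, 6, 9, 4, 3]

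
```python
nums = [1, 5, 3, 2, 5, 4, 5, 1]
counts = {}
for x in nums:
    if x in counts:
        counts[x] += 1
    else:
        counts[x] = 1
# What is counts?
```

Initial: counts = {}, nums = [1, 5, 3, 2, 5, 4, 5, 1]
See 1: counts = {1: 1}
See 5: counts = {1: 1, 5: 1}
See 3: counts = {1: 1, 5: 1, 3: 1}
See 2: counts = {1: 1, 5: 1, 3: 1, 2: 1}
See 5: counts = {1: 1, 5: 2, 3: 1, 2: 1}
See 4: counts = {1: 1, 5: 2, 3: 1, 2: 1, 4: 1}
See 5: counts = {1: 1, 5: 3, 3: 1, 2: 1, 4: 1}
See 1: counts = {1: 2, 5: 3, 3: 1, 2: 1, 4: 1}

{1: 2, 5: 3, 3: 1, 2: 1, 4: 1}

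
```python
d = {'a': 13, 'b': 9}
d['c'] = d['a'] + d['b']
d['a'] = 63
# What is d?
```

After line 1: d = {'a': 13, 'b': 9}
After line 2 (d['c'] = 13 + 9): d = {'a': 13, 'b': 9, 'c': 22}
After line 3: d = {'a': 63, 'b': 9, 'c': 22}

{'a': 63, 'b': 9, 'c': 22}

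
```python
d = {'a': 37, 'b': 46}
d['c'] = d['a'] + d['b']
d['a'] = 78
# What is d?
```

After line 1: d = {'a': 37, 'b': 46}
After line 2 (d['c'] = 37 + 46): d = {'a': 37, 'b': 46, 'c': 83}
After line 3: d = {'a': 78, 'b': 46, 'c': 83}

{'a': 78, 'b': 46, 'c': 83}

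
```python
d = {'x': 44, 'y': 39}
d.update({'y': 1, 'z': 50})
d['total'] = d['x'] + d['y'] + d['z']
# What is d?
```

After line 1: d = {'x': 44, 'y': 39}
After line 2 (y overwritten, z added): d = {'x': 44, 'y': 1, 'z': 50}
After line 3 (total = 44 + 1 + 50 = 95): d = {'x': 44, 'y': 1, 'z': 50, 'total': 95}

{'x': 44, 'y': 1, 'z': 50, 'total': 95}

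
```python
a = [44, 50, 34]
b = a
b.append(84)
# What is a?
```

After line 1: a = [44, 50, 34]
After line 2 (b = a is an alias, same object): a = [44, 50, 34], b = [44, 50, 34]
After line 3 (b.append mutates the shared list): a = [44, 50, 34, 84], b = [44, 50, 34, 84]

[44, 50, 34, 84]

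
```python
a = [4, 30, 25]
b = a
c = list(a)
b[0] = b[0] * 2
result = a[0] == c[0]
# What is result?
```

After line 1: a = [4, 30, 25]
After line 2 (b = a, alias): a = [4, 30, 25], b = [4, 30, 25]
After line 3 (c = list(a) is a copy, new object): c = [4, 30, 25]
After line 4 (b[0] = 4 * 2 = 8; mutates shared a/b): a = b = [8, 30, 25], c = [4, 30, 25]
After line 5 (a[0] = 8, c[0] = 4; result = False)

False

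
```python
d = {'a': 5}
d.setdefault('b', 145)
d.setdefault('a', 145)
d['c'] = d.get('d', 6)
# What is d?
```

After line 1: d = {'a': 5}
After line 2 (setdefault adds 'b'=145): d = {'a': 5, 'b': 145}
After line 3 (setdefault 'a' no-op, already exists): d = {'a': 5, 'b': 145}
After line 4 (get('d', 6) returns default since 'd' not in d): d = {'a': 5, 'b': 145, 'c': 6}

{'a': 5, 'b': 145, 'c': 6}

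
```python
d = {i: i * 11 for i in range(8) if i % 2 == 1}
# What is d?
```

{1: 11, 3: 33, 5: 55, 7: 77}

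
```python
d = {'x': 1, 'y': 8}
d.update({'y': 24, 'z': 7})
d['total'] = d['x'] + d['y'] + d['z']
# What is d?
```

After line 1: d = {'x': 1, 'y': 8}
After line 2 (y overwritten, z added): d = {'x': 1, 'y': 24, 'z': 7}
After line 3 (total = 1 + 24 + 7 = 32): d = {'x': 1, 'y': 24, 'z': 7, 'total': 32}

{'x': 1, 'y': 24, 'z': 7, 'total': 32}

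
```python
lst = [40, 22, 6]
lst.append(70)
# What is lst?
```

[40, 22, 6, 70]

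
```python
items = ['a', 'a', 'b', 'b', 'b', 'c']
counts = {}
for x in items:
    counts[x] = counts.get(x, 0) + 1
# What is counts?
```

Initial: counts = {}, items = ['a', 'a', 'b', 'b', 'b', 'c']
See 'a': counts = {'a': 1}
See 'a': counts = {'a': 2}
See 'b': counts = {'a': 2, 'b': 1}
See 'b': counts = {'a': 2, 'b': 2}
See 'b': counts = {'a': 2, 'b': 3}
See 'c': counts = {'a': 2, 'b': 3, 'c': 1}

{'a': 2, 'b': 3, 'c': 1}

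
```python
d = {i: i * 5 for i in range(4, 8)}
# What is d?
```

{4: 20, 5: 25, 6: 30, 7: 35}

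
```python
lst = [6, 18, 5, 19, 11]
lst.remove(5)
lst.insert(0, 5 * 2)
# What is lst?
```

After line 1: lst = [6, 18, 5, 19, 11]
After line 2 (remove first 5): lst = [6, 18, 19, 11]
After line 3 (insert 10 at index 0): lst = [10, 6, 18, 19, 11]

[10, 6, 18, 19, 11]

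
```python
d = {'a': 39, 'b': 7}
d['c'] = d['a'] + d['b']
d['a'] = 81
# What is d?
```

After line 1: d = {'a': 39, 'b': 7}
After line 2 (d['c'] = 39 + 7): d = {'a': 39, 'b': 7, 'c': 46}
After line 3: d = {'a': 81, 'b': 7, 'c': 46}

{'a': 81, 'b': 7, 'c': 46}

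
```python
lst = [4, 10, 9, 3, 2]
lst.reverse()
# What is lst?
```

[2, 3, 9, 10, 4]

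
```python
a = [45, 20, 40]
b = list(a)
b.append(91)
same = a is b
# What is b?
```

After line 1: a = [45, 20, 40]
After line 2 (b = list(a) is a shallow copy, new object): a = [45, 20, 40], b = [45, 20, 40]
After line 3 (append only mutates b): a = [45, 20, 40], b = [45, 20, 40, 91]
After line 4 (same = a is b; different objects -> False): same = False

[45, 20, 40, 91]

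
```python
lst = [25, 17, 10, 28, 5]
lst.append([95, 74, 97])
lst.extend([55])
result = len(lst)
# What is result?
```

After line 1: lst = [25, 17, 10, 28, 5]
After line 2 (append adds [95, 74, 97] as single element): lst = [25, 17, 10, 28, 5, [95, 74, 97]]
After line 3 (extend unpacks [55], adds 55): lst = [25, 17, 10, 28, 5, [95, 74, 97], 55]
After line 4: result = len(lst) = 7

7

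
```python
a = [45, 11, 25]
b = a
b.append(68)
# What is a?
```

After line 1: a = [45, 11, 25]
After line 2 (b = a is an alias, same object): a = [45, 11, 25], b = [45, 11, 25]
After line 3 (b.append mutates the shared list): a = [45, 11, 25, 68], b = [45, 11, 25, 68]

[45, 11, 25, 68]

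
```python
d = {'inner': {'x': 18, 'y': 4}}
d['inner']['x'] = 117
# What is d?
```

After line 1: d = {'inner': {'x': 18, 'y': 4}}
After line 2 (inner x overwritten): d = {'inner': {'x': 117, 'y': 4}}

{'inner': {'x': 117, 'y': 4}}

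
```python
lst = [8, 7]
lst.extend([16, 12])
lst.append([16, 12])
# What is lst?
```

After line 1: lst = [8, 7]
After line 2 (extend unpacks [16, 12]): lst = [8, 7, 16, 12]
After line 3 (append adds [16, 12] as single element): lst = [8, 7, 16, 12, [16, 12]]

[8, 7, 16, 12, [16, 12]]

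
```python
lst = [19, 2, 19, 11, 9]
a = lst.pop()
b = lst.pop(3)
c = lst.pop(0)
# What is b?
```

After line 1: lst = [19, 2, 19, 11, 9]
After line 2 (pop() -> a = 9): lst = [19, 2, 19, 11]
After line 3 (pop(3) -> b = 11): lst = [19, 2, 19]
After line 4 (pop(0) -> c = 19): lst = [2, 19]

11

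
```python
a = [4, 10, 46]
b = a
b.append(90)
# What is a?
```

After line 1: a = [4, 10, 46]
After line 2 (b = a is an alias, same object): a = [4, 10, 46], b = [4, 10, 46]
After line 3 (b.append mutates the shared list): a = [4, 10, 46, 90], b = [4, 10, 46, 90]

[4, 10, 46, 90]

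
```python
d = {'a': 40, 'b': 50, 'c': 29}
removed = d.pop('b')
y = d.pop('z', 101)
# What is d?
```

After line 1: d = {'a': 40, 'b': 50, 'c': 29}
After line 2 (pop 'b' returns 50): d = {'a': 40, 'c': 29}, removed = 50
After line 3 (pop 'z' missing, returns default 101): d = {'a': 40, 'c': 29}, y = 101

{'a': 40, 'c': 29}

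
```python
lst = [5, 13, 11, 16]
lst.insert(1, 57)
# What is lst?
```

[5, 57, 13, 11, 16]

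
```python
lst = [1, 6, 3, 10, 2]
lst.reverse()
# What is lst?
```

[2, 10, 3, 6, 1]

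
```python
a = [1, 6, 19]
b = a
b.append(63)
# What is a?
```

After line 1: a = [1, 6, 19]
After line 2 (b = a is an alias, same object): a = [1, 6, 19], b = [1, 6, 19]
After line 3 (b.append mutates the shared list): a = [1, 6, 19, 63], b = [1, 6, 19, 63]

[1, 6, 19, 63]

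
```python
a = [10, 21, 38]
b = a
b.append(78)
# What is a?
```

After line 1: a = [10, 21, 38]
After line 2 (b = a is an alias, same object): a = [10, 21, 38], b = [10, 21, 38]
After line 3 (b.append mutates the shared list): a = [10, 21, 38, 78], b = [10, 21, 38, 78]

[10, 21, 38, 78]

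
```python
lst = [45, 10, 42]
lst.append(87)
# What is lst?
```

[45, 10, 42, 87]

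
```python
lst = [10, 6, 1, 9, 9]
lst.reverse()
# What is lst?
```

[9, 9, 1, 6, 10]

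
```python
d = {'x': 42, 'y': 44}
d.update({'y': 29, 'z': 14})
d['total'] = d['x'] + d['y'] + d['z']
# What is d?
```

After line 1: d = {'x': 42, 'y': 44}
After line 2 (y overwritten, z added): d = {'x': 42, 'y': 29, 'z': 14}
After line 3 (total = 42 + 29 + 14 = 85): d = {'x': 42, 'y': 29, 'z': 14, 'total': 85}

{'x': 42, 'y': 29, 'z': 14, 'total': 85}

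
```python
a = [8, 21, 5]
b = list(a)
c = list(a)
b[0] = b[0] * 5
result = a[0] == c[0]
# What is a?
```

After line 1: a = [8, 21, 5]
After line 2 (b = list(a), copy): a = [8, 21, 5], b = [8, 21, 5]
After line 3 (c = list(a) is a copy, new object): c = [8, 21, 5]
After line 4 (b[0] = 8 * 5 = 40; only b mutates (copy)): a = [8, 21, 5], b = [40, 21, 5], c = [8, 21, 5]
After line 5 (a[0] = 8, c[0] = 8; result = True)

[8, 21, 5]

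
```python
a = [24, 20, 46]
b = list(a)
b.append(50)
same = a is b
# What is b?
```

After line 1: a = [24, 20, 46]
After line 2 (b = list(a) is a shallow copy, new object): a = [24, 20, 46], b = [24, 20, 46]
After line 3 (append only mutates b): a = [24, 20, 46], b = [24, 20, 46, 50]
After line 4 (same = a is b; different objects -> False): same = False

[24, 20, 46, 50]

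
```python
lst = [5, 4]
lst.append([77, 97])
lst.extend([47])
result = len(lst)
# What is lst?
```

After line 1: lst = [5, 4]
After line 2 (append adds [77, 97] as single element): lst = [5, 4, [77, 97]]
After line 3 (extend unpacks [47], adds 47): lst = [5, 4, [77, 97], 47]
After line 4: result = len(lst) = 4

[5, 4, [77, 97], 47]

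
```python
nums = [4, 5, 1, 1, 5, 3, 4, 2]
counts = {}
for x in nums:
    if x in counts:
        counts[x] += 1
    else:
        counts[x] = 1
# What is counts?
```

Initial: counts = {}, nums = [4, 5, 1, 1, 5, 3, 4, 2]
See 4: counts = {4: 1}
See 5: counts = {4: 1, 5: 1}
See 1: counts = {4: 1, 5: 1, 1: 1}
See 1: counts = {4: 1, 5: 1, 1: 2}
See 5: counts = {4: 1, 5: 2, 1: 2}
See 3: counts = {4: 1, 5: 2, 1: 2, 3: 1}
See 4: counts = {4: 2, 5: 2, 1: 2, 3: 1}
See 2: counts = {4: 2, 5: 2, 1: 2, 3: 1, 2: 1}

{4: 2, 5: 2, 1: 2, 3: 1, 2: 1}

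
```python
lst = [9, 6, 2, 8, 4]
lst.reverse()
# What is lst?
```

[4, 8, 2, 6, 9]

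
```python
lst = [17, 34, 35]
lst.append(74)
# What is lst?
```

[17, 34, 35, 74]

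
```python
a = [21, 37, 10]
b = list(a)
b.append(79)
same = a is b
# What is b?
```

After line 1: a = [21, 37, 10]
After line 2 (b = list(a) is a shallow copy, new object): a = [21, 37, 10], b = [21, 37, 10]
After line 3 (append only mutates b): a = [21, 37, 10], b = [21, 37, 10, 79]
After line 4 (same = a is b; different objects -> False): same = False

[21, 37, 10, 79]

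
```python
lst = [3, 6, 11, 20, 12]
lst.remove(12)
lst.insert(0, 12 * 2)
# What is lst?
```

After line 1: lst = [3, 6, 11, 20, 12]
After line 2 (remove first 12): lst = [3, 6, 11, 20]
After line 3 (insert 24 at index 0): lst = [24, 3, 6, 11, 20]

[24, 3, 6, 11, 20]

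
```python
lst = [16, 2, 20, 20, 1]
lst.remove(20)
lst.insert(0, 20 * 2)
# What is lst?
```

After line 1: lst = [16, 2, 20, 20, 1]
After line 2 (remove first 20): lst = [16, 2, 20, 1]
After line 3 (insert 40 at index 0): lst = [40, 16, 2, 20, 1]

[40, 16, 2, 20, 1]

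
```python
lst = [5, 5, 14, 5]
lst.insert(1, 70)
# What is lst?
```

[5, 70, 5, 14, 5]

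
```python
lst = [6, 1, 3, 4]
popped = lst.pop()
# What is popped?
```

4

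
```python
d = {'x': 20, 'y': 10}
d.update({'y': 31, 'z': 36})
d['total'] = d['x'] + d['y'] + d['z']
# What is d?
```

After line 1: d = {'x': 20, 'y': 10}
After line 2 (y overwritten, z added): d = {'x': 20, 'y': 31, 'z': 36}
After line 3 (total = 20 + 31 + 36 = 87): d = {'x': 20, 'y': 31, 'z': 36, 'total': 87}

{'x': 20, 'y': 31, 'z': 36, 'total': 87}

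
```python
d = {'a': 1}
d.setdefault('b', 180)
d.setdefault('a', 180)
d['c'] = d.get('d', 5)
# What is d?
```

After line 1: d = {'a': 1}
After line 2 (setdefault adds 'b'=180): d = {'a': 1, 'b': 180}
After line 3 (setdefault 'a' no-op, already exists): d = {'a': 1, 'b': 180}
After line 4 (get('d', 5) returns default since 'd' not in d): d = {'a': 1, 'b': 180, 'c': 5}

{'a': 1, 'b': 180, 'c': 5}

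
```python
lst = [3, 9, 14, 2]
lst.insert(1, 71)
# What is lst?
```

[3, 71, 9, 14, 2]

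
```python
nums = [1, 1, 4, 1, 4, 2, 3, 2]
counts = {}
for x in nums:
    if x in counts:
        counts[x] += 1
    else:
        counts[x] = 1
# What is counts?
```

Initial: counts = {}, nums = [1, 1, 4, 1, 4, 2, 3, 2]
See 1: counts = {1: 1}
See 1: counts = {1: 2}
See 4: counts = {1: 2, 4: 1}
See 1: counts = {1: 3, 4: 1}
See 4: counts = {1: 3, 4: 2}
See 2: counts = {1: 3, 4: 2, 2: 1}
See 3: counts = {1: 3, 4: 2, 2: 1, 3: 1}
See 2: counts = {1: 3, 4: 2, 2: 2, 3: 1}

{1: 3, 4: 2, 2: 2, 3: 1}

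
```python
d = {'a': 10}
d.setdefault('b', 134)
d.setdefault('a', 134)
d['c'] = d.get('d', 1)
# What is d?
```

After line 1: d = {'a': 10}
After line 2 (setdefault adds 'b'=134): d = {'a': 10, 'b': 134}
After line 3 (setdefault 'a' no-op, already exists): d = {'a': 10, 'b': 134}
After line 4 (get('d', 1) returns default since 'd' not in d): d = {'a': 10, 'b': 134, 'c': 1}

{'a': 10, 'b': 134, 'c': 1}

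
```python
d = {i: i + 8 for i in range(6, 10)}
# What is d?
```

{6: 14, 7: 15, 8: 16, 9: 17}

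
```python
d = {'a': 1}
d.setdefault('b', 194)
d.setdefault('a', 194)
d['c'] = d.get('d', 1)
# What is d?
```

After line 1: d = {'a': 1}
After line 2 (setdefault adds 'b'=194): d = {'a': 1, 'b': 194}
After line 3 (setdefault 'a' no-op, already exists): d = {'a': 1, 'b': 194}
After line 4 (get('d', 1) returns default since 'd' not in d): d = {'a': 1, 'b': 194, 'c': 1}

{'a': 1, 'b': 194, 'c': 1}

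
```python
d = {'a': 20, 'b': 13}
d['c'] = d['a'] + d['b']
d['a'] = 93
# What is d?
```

After line 1: d = {'a': 20, 'b': 13}
After line 2 (d['c'] = 20 + 13): d = {'a': 20, 'b': 13, 'c': 33}
After line 3: d = {'a': 93, 'b': 13, 'c': 33}

{'a': 93, 'b': 13, 'c': 33}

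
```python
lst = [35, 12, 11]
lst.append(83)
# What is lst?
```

[35, 12, 11, 83]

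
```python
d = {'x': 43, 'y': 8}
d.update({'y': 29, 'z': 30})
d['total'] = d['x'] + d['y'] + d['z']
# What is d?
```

After line 1: d = {'x': 43, 'y': 8}
After line 2 (y overwritten, z added): d = {'x': 43, 'y': 29, 'z': 30}
After line 3 (total = 43 + 29 + 30 = 102): d = {'x': 43, 'y': 29, 'z': 30, 'total': 102}

{'x': 43, 'y': 29, 'z': 30, 'total': 102}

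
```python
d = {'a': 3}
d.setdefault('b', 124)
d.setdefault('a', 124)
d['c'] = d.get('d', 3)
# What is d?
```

After line 1: d = {'a': 3}
After line 2 (setdefault adds 'b'=124): d = {'a': 3, 'b': 124}
After line 3 (setdefault 'a' no-op, already exists): d = {'a': 3, 'b': 124}
After line 4 (get('d', 3) returns default since 'd' not in d): d = {'a': 3, 'b': 124, 'c': 3}

{'a': 3, 'b': 124, 'c': 3}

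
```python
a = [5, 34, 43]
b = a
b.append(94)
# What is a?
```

After line 1: a = [5, 34, 43]
After line 2 (b = a is an alias, same object): a = [5, 34, 43], b = [5, 34, 43]
After line 3 (b.append mutates the shared list): a = [5, 34, 43, 94], b = [5, 34, 43, 94]

[5, 34, 43, 94]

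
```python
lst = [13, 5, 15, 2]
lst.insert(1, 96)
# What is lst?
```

[13, 96, 5, 15, 2]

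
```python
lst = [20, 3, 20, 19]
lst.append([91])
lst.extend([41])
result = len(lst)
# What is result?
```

After line 1: lst = [20, 3, 20, 19]
After line 2 (append adds [91] as single element): lst = [20, 3, 20, 19, [91]]
After line 3 (extend unpacks [41], adds 41): lst = [20, 3, 20, 19, [91], 41]
After line 4: result = len(lst) = 6

6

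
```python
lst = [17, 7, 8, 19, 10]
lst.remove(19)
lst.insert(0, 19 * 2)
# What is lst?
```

After line 1: lst = [17, 7, 8, 19, 10]
After line 2 (remove first 19): lst = [17, 7, 8, 10]
After line 3 (insert 38 at index 0): lst = [38, 17, 7, 8, 10]

[38, 17, 7, 8, 10]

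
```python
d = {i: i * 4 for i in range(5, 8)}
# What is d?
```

{5: 20, 6: 24, 7: 28}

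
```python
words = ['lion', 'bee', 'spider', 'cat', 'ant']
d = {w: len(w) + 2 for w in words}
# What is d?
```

{'lion': 6, 'bee': 5, 'spider': 8, 'cat': 5, 'ant': 5}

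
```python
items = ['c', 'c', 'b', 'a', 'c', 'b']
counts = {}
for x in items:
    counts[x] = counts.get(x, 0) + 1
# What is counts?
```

Initial: counts = {}, items = ['c', 'c', 'b', 'a', 'c', 'b']
See 'c': counts = {'c': 1}
See 'c': counts = {'c': 2}
See 'b': counts = {'c': 2, 'b': 1}
See 'a': counts = {'c': 2, 'b': 1, 'a': 1}
See 'c': counts = {'c': 3, 'b': 1, 'a': 1}
See 'b': counts = {'c': 3, 'b': 2, 'a': 1}

{'c': 3, 'b': 2, 'a': 1}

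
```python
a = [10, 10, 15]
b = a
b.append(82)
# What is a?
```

After line 1: a = [10, 10, 15]
After line 2 (b = a is an alias, same object): a = [10, 10, 15], b = [10, 10, 15]
After line 3 (b.append mutates the shared list): a = [10, 10, 15, 82], b = [10, 10, 15, 82]

[10, 10, 15, 82]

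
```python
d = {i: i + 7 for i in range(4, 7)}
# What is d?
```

{4: 11, 5: 12, 6: 13}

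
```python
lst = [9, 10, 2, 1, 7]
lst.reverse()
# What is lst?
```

[7, 1, 2, 10, 9]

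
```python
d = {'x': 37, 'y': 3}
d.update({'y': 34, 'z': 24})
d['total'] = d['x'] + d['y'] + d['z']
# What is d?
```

After line 1: d = {'x': 37, 'y': 3}
After line 2 (y overwritten, z added): d = {'x': 37, 'y': 34, 'z': 24}
After line 3 (total = 37 + 34 + 24 = 95): d = {'x': 37, 'y': 34, 'z': 24, 'total': 95}

{'x': 37, 'y': 34, 'z': 24, 'total': 95}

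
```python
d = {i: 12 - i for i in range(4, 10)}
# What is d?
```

{4: 8, 5: 7, 6: 6, 7: 5, 8: 4, 9: 3}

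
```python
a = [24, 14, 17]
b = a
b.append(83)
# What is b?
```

After line 1: a = [24, 14, 17]
After line 2 (b = a is an alias, same object): a = [24, 14, 17], b = [24, 14, 17]
After line 3 (b.append mutates the shared list): a = [24, 14, 17, 83], b = [24, 14, 17, 83]

[24, 14, 17, 83]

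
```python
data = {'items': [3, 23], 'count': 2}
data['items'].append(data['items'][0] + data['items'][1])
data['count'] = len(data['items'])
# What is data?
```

After line 1: data = {'items': [3, 23], 'count': 2}
After line 2 (append 3 + 23 = 26): data = {'items': [3, 23, 26], 'count': 2}
After line 3 (count = len(items) = 3): data = {'items': [3, 23, 26], 'count': 3}

{'items': [3, 23, 26], 'count': 3}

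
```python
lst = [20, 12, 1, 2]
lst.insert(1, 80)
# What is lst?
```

[20, 80, 12, 1, 2]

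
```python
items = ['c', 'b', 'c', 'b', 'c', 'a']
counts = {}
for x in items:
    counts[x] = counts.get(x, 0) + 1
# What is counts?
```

Initial: counts = {}, items = ['c', 'b', 'c', 'b', 'c', 'a']
See 'c': counts = {'c': 1}
See 'b': counts = {'c': 1, 'b': 1}
See 'c': counts = {'c': 2, 'b': 1}
See 'b': counts = {'c': 2, 'b': 2}
See 'c': counts = {'c': 3, 'b': 2}
See 'a': counts = {'c': 3, 'b': 2, 'a': 1}

{'c': 3, 'b': 2, 'a': 1}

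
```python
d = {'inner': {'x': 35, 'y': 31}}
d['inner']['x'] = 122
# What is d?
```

After line 1: d = {'inner': {'x': 35, 'y': 31}}
After line 2 (inner x overwritten): d = {'inner': {'x': 122, 'y': 31}}

{'inner': {'x': 122, 'y': 31}}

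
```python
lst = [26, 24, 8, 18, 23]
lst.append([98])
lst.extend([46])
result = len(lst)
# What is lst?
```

After line 1: lst = [26, 24, 8, 18, 23]
After line 2 (append adds [98] as single element): lst = [26, 24, 8, 18, 23, [98]]
After line 3 (extend unpacks [46], adds 46): lst = [26, 24, 8, 18, 23, [98], 46]
After line 4: result = len(lst) = 7

[26, 24, 8, 18, 23, [98], 46]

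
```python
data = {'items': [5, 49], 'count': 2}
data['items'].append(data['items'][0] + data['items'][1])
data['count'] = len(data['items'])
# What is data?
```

After line 1: data = {'items': [5, 49], 'count': 2}
After line 2 (append 5 + 49 = 54): data = {'items': [5, 49, 54], 'count': 2}
After line 3 (count = len(items) = 3): data = {'items': [5, 49, 54], 'count': 3}

{'items': [5, 49, 54], 'count': 3}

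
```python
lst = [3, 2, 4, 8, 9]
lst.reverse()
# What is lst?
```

[9, 8, 4, 2, 3]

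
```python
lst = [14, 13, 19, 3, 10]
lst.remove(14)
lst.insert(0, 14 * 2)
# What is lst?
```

After line 1: lst = [14, 13, 19, 3, 10]
After line 2 (remove first 14): lst = [13, 19, 3, 10]
After line 3 (insert 28 at index 0): lst = [28, 13, 19, 3, 10]

[28, 13, 19, 3, 10]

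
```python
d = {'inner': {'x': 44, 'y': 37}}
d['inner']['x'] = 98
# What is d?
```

After line 1: d = {'inner': {'x': 44, 'y': 37}}
After line 2 (inner x overwritten): d = {'inner': {'x': 98, 'y': 37}}

{'inner': {'x': 98, 'y': 37}}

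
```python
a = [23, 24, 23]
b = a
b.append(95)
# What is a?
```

After line 1: a = [23, 24, 23]
After line 2 (b = a is an alias, same object): a = [23, 24, 23], b = [23, 24, 23]
After line 3 (b.append mutates the shared list): a = [23, 24, 23, 95], b = [23, 24, 23, 95]

[23, 24, 23, 95]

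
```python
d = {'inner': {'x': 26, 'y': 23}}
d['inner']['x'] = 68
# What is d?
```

After line 1: d = {'inner': {'x': 26, 'y': 23}}
After line 2 (inner x overwritten): d = {'inner': {'x': 68, 'y': 23}}

{'inner': {'x': 68, 'y': 23}}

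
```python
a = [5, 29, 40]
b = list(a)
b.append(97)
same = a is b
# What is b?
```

After line 1: a = [5, 29, 40]
After line 2 (b = list(a) is a shallow copy, new object): a = [5, 29, 40], b = [5, 29, 40]
After line 3 (append only mutates b): a = [5, 29, 40], b = [5, 29, 40, 97]
After line 4 (same = a is b; different objects -> False): same = False

[5, 29, 40, 97]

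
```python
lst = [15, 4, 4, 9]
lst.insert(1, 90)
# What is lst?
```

[15, 90, 4, 4, 9]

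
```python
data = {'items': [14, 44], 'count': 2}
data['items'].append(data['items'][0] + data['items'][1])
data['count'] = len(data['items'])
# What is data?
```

After line 1: data = {'items': [14, 44], 'count': 2}
After line 2 (append 14 + 44 = 58): data = {'items': [14, 44, 58], 'count': 2}
After line 3 (count = len(items) = 3): data = {'items': [14, 44, 58], 'count': 3}

{'items': [14, 44, 58], 'count': 3}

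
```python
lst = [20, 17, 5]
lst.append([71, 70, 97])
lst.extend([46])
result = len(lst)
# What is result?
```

After line 1: lst = [20, 17, 5]
After line 2 (append adds [71, 70, 97] as single element): lst = [20, 17, 5, [71, 70, 97]]
After line 3 (extend unpacks [46], adds 46): lst = [20, 17, 5, [71, 70, 97], 46]
After line 4: result = len(lst) = 5

5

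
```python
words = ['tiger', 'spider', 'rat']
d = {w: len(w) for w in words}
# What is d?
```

{'tiger': 5, 'spider': 6, 'rat': 3}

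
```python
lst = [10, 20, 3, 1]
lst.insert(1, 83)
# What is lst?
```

[10, 83, 20, 3, 1]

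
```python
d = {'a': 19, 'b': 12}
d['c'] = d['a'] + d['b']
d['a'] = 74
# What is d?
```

After line 1: d = {'a': 19, 'b': 12}
After line 2 (d['c'] = 19 + 12): d = {'a': 19, 'b': 12, 'c': 31}
After line 3: d = {'a': 74, 'b': 12, 'c': 31}

{'a': 74, 'b': 12, 'c': 31}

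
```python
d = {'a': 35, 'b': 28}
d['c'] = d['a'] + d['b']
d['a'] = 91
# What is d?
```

After line 1: d = {'a': 35, 'b': 28}
After line 2 (d['c'] = 35 + 28): d = {'a': 35, 'b': 28, 'c': 63}
After line 3: d = {'a': 91, 'b': 28, 'c': 63}

{'a': 91, 'b': 28, 'c': 63}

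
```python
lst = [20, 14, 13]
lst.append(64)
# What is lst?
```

[20, 14, 13, 64]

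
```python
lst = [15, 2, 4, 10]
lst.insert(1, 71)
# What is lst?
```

[15, 71, 2, 4, 10]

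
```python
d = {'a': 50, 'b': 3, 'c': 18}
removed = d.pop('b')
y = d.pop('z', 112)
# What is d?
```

After line 1: d = {'a': 50, 'b': 3, 'c': 18}
After line 2 (pop 'b' returns 3): d = {'a': 50, 'c': 18}, removed = 3
After line 3 (pop 'z' missing, returns default 112): d = {'a': 50, 'c': 18}, y = 112

{'a': 50, 'c': 18}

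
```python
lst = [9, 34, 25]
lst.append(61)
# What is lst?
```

[9, 34, 25, 61]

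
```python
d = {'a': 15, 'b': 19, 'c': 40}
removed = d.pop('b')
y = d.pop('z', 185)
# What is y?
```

After line 1: d = {'a': 15, 'b': 19, 'c': 40}
After line 2 (pop 'b' returns 19): d = {'a': 15, 'c': 40}, removed = 19
After line 3 (pop 'z' missing, returns default 185): d = {'a': 15, 'c': 40}, y = 185

185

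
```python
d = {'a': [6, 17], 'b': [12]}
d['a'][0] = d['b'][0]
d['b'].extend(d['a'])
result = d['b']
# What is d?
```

After line 1: d = {'a': [6, 17], 'b': [12]}
After line 2 (a[0] = b[0] = 12): d = {'a': [12, 17], 'b': [12]}
After line 3 (b.extend(a) appends [12, 17]): d = {'a': [12, 17], 'b': [12, 12, 17]}
After line 4: result = d['b'] = [12, 12, 17]

{'a': [12, 17], 'b': [12, 12, 17]}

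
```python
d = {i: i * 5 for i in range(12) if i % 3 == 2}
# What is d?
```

{2: 10, 5: 25, 8: 40, 11: 55}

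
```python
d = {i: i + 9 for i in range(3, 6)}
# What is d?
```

{3: 12, 4: 13, 5: 14}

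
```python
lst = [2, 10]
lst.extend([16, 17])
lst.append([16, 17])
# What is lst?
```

After line 1: lst = [2, 10]
After line 2 (extend unpacks [16, 17]): lst = [2, 10, 16, 17]
After line 3 (append adds [16, 17] as single element): lst = [2, 10, 16, 17, [16, 17]]

[2, 10, 16, 17, [16, 17]]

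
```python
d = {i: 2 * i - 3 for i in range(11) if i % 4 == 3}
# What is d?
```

{3: 3, 7: 11}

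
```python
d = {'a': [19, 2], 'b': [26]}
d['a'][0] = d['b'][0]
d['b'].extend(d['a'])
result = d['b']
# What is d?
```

After line 1: d = {'a': [19, 2], 'b': [26]}
After line 2 (a[0] = b[0] = 26): d = {'a': [26, 2], 'b': [26]}
After line 3 (b.extend(a) appends [26, 2]): d = {'a': [26, 2], 'b': [26, 26, 2]}
After line 4: result = d['b'] = [26, 26, 2]

{'a': [26, 2], 'b': [26, 26, 2]}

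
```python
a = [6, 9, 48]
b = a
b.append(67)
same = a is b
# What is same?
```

After line 1: a = [6, 9, 48]
After line 2 (b = a is an alias, same object): a = [6, 9, 48], b = [6, 9, 48]
After line 3 (b.append mutates the shared list): a = [6, 9, 48, 67], b = [6, 9, 48, 67]
After line 4 (same = a is b; same object -> True): same = True

True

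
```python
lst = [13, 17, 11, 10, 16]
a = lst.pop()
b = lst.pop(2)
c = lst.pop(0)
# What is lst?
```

After line 1: lst = [13, 17, 11, 10, 16]
After line 2 (pop() -> a = 16): lst = [13, 17, 11, 10]
After line 3 (pop(2) -> b = 11): lst = [13, 17, 10]
After line 4 (pop(0) -> c = 13): lst = [17, 10]

[17, 10]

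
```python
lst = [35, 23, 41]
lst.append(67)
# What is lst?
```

[35, 23, 41, 67]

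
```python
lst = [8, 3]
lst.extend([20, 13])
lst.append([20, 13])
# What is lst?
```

After line 1: lst = [8, 3]
After line 2 (extend unpacks [20, 13]): lst = [8, 3, 20, 13]
After line 3 (append adds [20, 13] as single element): lst = [8, 3, 20, 13, [20, 13]]

[8, 3, 20, 13, [20, 13]]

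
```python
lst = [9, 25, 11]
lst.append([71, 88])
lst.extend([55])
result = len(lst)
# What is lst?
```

After line 1: lst = [9, 25, 11]
After line 2 (append adds [71, 88] as single element): lst = [9, 25, 11, [71, 88]]
After line 3 (extend unpacks [55], adds 55): lst = [9, 25, 11, [71, 88], 55]
After line 4: result = len(lst) = 5

[9, 25, 11, [71, 88], 55]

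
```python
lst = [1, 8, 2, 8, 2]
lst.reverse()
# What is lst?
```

[2, 8, 2, 8, 1]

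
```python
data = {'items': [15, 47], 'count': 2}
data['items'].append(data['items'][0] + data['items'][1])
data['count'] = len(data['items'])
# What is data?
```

After line 1: data = {'items': [15, 47], 'count': 2}
After line 2 (append 15 + 47 = 62): data = {'items': [15, 47, 62], 'count': 2}
After line 3 (count = len(items) = 3): data = {'items': [15, 47, 62], 'count': 3}

{'items': [15, 47, 62], 'count': 3}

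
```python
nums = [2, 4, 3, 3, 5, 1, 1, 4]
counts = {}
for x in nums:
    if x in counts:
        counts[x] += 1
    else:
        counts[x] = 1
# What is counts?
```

Initial: counts = {}, nums = [2, 4, 3, 3, 5, 1, 1, 4]
See 2: counts = {2: 1}
See 4: counts = {2: 1, 4: 1}
See 3: counts = {2: 1, 4: 1, 3: 1}
See 3: counts = {2: 1, 4: 1, 3: 2}
See 5: counts = {2: 1, 4: 1, 3: 2, 5: 1}
See 1: counts = {2: 1, 4: 1, 3: 2, 5: 1, 1: 1}
See 1: counts = {2: 1, 4: 1, 3: 2, 5: 1, 1: 2}
See 4: counts = {2: 1, 4: 2, 3: 2, 5: 1, 1: 2}

{2: 1, 4: 2, 3: 2, 5: 1, 1: 2}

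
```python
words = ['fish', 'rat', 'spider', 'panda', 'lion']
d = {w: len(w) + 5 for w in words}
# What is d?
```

{'fish': 9, 'rat': 8, 'spider': 11, 'panda': 10, 'lion': 9}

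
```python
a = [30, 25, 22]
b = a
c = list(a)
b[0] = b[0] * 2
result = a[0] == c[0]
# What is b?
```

After line 1: a = [30, 25, 22]
After line 2 (b = a, alias): a = [30, 25, 22], b = [30, 25, 22]
After line 3 (c = list(a) is a copy, new object): c = [30, 25, 22]
After line 4 (b[0] = 30 * 2 = 60; mutates shared a/b): a = b = [60, 25, 22], c = [30, 25, 22]
After line 5 (a[0] = 60, c[0] = 30; result = False)

[60, 25, 22]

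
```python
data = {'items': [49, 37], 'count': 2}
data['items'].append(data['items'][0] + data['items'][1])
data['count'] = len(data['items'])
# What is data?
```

After line 1: data = {'items': [49, 37], 'count': 2}
After line 2 (append 49 + 37 = 86): data = {'items': [49, 37, 86], 'count': 2}
After line 3 (count = len(items) = 3): data = {'items': [49, 37, 86], 'count': 3}

{'items': [49, 37, 86], 'count': 3}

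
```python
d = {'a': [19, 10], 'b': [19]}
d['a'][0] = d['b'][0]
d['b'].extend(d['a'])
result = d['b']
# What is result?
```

After line 1: d = {'a': [19, 10], 'b': [19]}
After line 2 (a[0] = b[0] = 19): d = {'a': [19, 10], 'b': [19]}
After line 3 (b.extend(a) appends [19, 10]): d = {'a': [19, 10], 'b': [19, 19, 10]}
After line 4: result = d['b'] = [19, 19, 10]

[19, 19, 10]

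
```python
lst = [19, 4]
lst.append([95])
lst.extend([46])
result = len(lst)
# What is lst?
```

After line 1: lst = [19, 4]
After line 2 (append adds [95] as single element): lst = [19, 4, [95]]
After line 3 (extend unpacks [46], adds 46): lst = [19, 4, [95], 46]
After line 4: result = len(lst) = 4

[19, 4, [95], 46]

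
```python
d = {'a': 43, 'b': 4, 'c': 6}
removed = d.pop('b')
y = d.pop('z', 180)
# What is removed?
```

After line 1: d = {'a': 43, 'b': 4, 'c': 6}
After line 2 (pop 'b' returns 4): d = {'a': 43, 'c': 6}, removed = 4
After line 3 (pop 'z' missing, returns default 180): d = {'a': 43, 'c': 6}, y = 180

4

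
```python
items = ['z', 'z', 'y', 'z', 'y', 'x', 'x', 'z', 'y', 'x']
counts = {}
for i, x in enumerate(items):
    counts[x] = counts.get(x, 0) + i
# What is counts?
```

Initial: counts = {}, items = ['z', 'z', 'y', 'z', 'y', 'x', 'x', 'z', 'y', 'x']
i=0, x='z': counts = {'z': 0}
i=1, x='z': counts = {'z': 1}
i=2, x='y': counts = {'z': 1, 'y': 2}
i=3, x='z': counts = {'z': 4, 'y': 2}
i=4, x='y': counts = {'z': 4, 'y': 6}
i=5, x='x': counts = {'z': 4, 'y': 6, 'x': 5}
i=6, x='x': counts = {'z': 4, 'y': 6, 'x': 11}
i=7, x='z': counts = {'z': 11, 'y': 6, 'x': 11}
i=8, x='y': counts = {'z': 11, 'y': 14, 'x': 11}
i=9, x='x': counts = {'z': 11, 'y': 14, 'x': 20}

{'z': 11, 'y': 14, 'x': 20}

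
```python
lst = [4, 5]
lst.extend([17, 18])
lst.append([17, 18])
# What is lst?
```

After line 1: lst = [4, 5]
After line 2 (extend unpacks [17, 18]): lst = [4, 5, 17, 18]
After line 3 (append adds [17, 18] as single element): lst = [4, 5, 17, 18, [17, 18]]

[4, 5, 17, 18, [17, 18]]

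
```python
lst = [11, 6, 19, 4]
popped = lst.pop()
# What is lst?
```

[11, 6, 19]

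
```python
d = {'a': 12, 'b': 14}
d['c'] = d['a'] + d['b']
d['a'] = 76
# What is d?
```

After line 1: d = {'a': 12, 'b': 14}
After line 2 (d['c'] = 12 + 14): d = {'a': 12, 'b': 14, 'c': 26}
After line 3: d = {'a': 76, 'b': 14, 'c': 26}

{'a': 76, 'b': 14, 'c': 26}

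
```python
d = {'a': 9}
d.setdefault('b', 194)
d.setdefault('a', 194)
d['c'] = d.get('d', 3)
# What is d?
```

After line 1: d = {'a': 9}
After line 2 (setdefault adds 'b'=194): d = {'a': 9, 'b': 194}
After line 3 (setdefault 'a' no-op, already exists): d = {'a': 9, 'b': 194}
After line 4 (get('d', 3) returns default since 'd' not in d): d = {'a': 9, 'b': 194, 'c': 3}

{'a': 9, 'b': 194, 'c': 3}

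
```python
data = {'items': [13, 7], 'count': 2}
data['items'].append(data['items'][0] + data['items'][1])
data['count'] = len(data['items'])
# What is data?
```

After line 1: data = {'items': [13, 7], 'count': 2}
After line 2 (append 13 + 7 = 20): data = {'items': [13, 7, 20], 'count': 2}
After line 3 (count = len(items) = 3): data = {'items': [13, 7, 20], 'count': 3}

{'items': [13, 7, 20], 'count': 3}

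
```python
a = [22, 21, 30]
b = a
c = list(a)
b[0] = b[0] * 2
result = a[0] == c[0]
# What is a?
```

After line 1: a = [22, 21, 30]
After line 2 (b = a, alias): a = [22, 21, 30], b = [22, 21, 30]
After line 3 (c = list(a) is a copy, new object): c = [22, 21, 30]
After line 4 (b[0] = 22 * 2 = 44; mutates shared a/b): a = b = [44, 21, 30], c = [22, 21, 30]
After line 5 (a[0] = 44, c[0] = 22; result = False)

[44, 21, 30]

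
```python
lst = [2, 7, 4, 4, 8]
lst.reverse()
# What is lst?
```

[8, 4, 4, 7, 2]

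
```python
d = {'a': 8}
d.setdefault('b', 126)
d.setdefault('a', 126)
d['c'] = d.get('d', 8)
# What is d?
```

After line 1: d = {'a': 8}
After line 2 (setdefault adds 'b'=126): d = {'a': 8, 'b': 126}
After line 3 (setdefault 'a' no-op, already exists): d = {'a': 8, 'b': 126}
After line 4 (get('d', 8) returns default since 'd' not in d): d = {'a': 8, 'b': 126, 'c': 8}

{'a': 8, 'b': 126, 'c': 8}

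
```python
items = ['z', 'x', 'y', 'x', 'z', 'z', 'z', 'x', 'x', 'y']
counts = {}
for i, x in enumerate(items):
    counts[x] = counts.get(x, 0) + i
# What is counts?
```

Initial: counts = {}, items = ['z', 'x', 'y', 'x', 'z', 'z', 'z', 'x', 'x', 'y']
i=0, x='z': counts = {'z': 0}
i=1, x='x': counts = {'z': 0, 'x': 1}
i=2, x='y': counts = {'z': 0, 'x': 1, 'y': 2}
i=3, x='x': counts = {'z': 0, 'x': 4, 'y': 2}
i=4, x='z': counts = {'z': 4, 'x': 4, 'y': 2}
i=5, x='z': counts = {'z': 9, 'x': 4, 'y': 2}
i=6, x='z': counts = {'z': 15, 'x': 4, 'y': 2}
i=7, x='x': counts = {'z': 15, 'x': 11, 'y': 2}
i=8, x='x': counts = {'z': 15, 'x': 19, 'y': 2}
i=9, x='y': counts = {'z': 15, 'x': 19, 'y': 11}

{'z': 15, 'x': 19, 'y': 11}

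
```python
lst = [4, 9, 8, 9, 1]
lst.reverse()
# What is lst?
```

[1, 9, 8, 9, 4]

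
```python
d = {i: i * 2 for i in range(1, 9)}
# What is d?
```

{1: 2, 2: 4, 3: 6, 4: 8, 5: 10, 6: 12, 7: 14, 8: 16}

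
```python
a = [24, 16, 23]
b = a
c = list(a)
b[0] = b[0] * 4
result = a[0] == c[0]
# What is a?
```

After line 1: a = [24, 16, 23]
After line 2 (b = a, alias): a = [24, 16, 23], b = [24, 16, 23]
After line 3 (c = list(a) is a copy, new object): c = [24, 16, 23]
After line 4 (b[0] = 24 * 4 = 96; mutates shared a/b): a = b = [96, 16, 23], c = [24, 16, 23]
After line 5 (a[0] = 96, c[0] = 24; result = False)

[96, 16, 23]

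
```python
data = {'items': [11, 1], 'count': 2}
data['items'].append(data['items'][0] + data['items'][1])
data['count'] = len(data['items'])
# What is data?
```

After line 1: data = {'items': [11, 1], 'count': 2}
After line 2 (append 11 + 1 = 12): data = {'items': [11, 1, 12], 'count': 2}
After line 3 (count = len(items) = 3): data = {'items': [11, 1, 12], 'count': 3}

{'items': [11, 1, 12], 'count': 3}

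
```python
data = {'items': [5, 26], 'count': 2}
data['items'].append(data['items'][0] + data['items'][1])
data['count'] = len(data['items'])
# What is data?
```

After line 1: data = {'items': [5, 26], 'count': 2}
After line 2 (append 5 + 26 = 31): data = {'items': [5, 26, 31], 'count': 2}
After line 3 (count = len(items) = 3): data = {'items': [5, 26, 31], 'count': 3}

{'items': [5, 26, 31], 'count': 3}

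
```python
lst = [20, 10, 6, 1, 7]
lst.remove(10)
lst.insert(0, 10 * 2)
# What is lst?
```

After line 1: lst = [20, 10, 6, 1, 7]
After line 2 (remove first 10): lst = [20, 6, 1, 7]
After line 3 (insert 20 at index 0): lst = [20, 20, 6, 1, 7]

[20, 20, 6, 1, 7]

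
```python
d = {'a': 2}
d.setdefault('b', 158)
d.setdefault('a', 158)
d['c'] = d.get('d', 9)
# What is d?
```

After line 1: d = {'a': 2}
After line 2 (setdefault adds 'b'=158): d = {'a': 2, 'b': 158}
After line 3 (setdefault 'a' no-op, already exists): d = {'a': 2, 'b': 158}
After line 4 (get('d', 9) returns default since 'd' not in d): d = {'a': 2, 'b': 158, 'c': 9}

{'a': 2, 'b': 158, 'c': 9}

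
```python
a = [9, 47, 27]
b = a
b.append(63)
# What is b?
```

After line 1: a = [9, 47, 27]
After line 2 (b = a is an alias, same object): a = [9, 47, 27], b = [9, 47, 27]
After line 3 (b.append mutates the shared list): a = [9, 47, 27, 63], b = [9, 47, 27, 63]

[9, 47, 27, 63]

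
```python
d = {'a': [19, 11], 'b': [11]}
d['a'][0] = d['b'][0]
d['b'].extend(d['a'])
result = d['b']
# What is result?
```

After line 1: d = {'a': [19, 11], 'b': [11]}
After line 2 (a[0] = b[0] = 11): d = {'a': [11, 11], 'b': [11]}
After line 3 (b.extend(a) appends [11, 11]): d = {'a': [11, 11], 'b': [11, 11, 11]}
After line 4: result = d['b'] = [11, 11, 11]

[11, 11, 11]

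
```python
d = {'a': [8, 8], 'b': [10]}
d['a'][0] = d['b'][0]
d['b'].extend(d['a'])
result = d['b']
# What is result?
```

After line 1: d = {'a': [8, 8], 'b': [10]}
After line 2 (a[0] = b[0] = 10): d = {'a': [10, 8], 'b': [10]}
After line 3 (b.extend(a) appends [10, 8]): d = {'a': [10, 8], 'b': [10, 10, 8]}
After line 4: result = d['b'] = [10, 10, 8]

[10, 10, 8]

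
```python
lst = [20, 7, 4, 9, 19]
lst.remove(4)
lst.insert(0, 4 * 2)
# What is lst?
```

After line 1: lst = [20, 7, 4, 9, 19]
After line 2 (remove first 4): lst = [20, 7, 9, 19]
After line 3 (insert 8 at index 0): lst = [8, 20, 7, 9, 19]

[8, 20, 7, 9, 19]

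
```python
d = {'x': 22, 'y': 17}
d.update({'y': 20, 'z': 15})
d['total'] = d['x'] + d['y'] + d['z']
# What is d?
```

After line 1: d = {'x': 22, 'y': 17}
After line 2 (y overwritten, z added): d = {'x': 22, 'y': 20, 'z': 15}
After line 3 (total = 22 + 20 + 15 = 57): d = {'x': 22, 'y': 20, 'z': 15, 'total': 57}

{'x': 22, 'y': 20, 'z': 15, 'total': 57}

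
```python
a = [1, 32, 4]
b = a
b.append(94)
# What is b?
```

After line 1: a = [1, 32, 4]
After line 2 (b = a is an alias, same object): a = [1, 32, 4], b = [1, 32, 4]
After line 3 (b.append mutates the shared list): a = [1, 32, 4, 94], b = [1, 32, 4, 94]

[1, 32, 4, 94]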